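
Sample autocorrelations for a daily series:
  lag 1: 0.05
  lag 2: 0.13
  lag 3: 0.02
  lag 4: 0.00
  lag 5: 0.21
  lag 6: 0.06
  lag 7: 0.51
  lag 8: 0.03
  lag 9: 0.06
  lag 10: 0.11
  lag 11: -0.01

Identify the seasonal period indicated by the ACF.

The largest autocorrelation is r_7 = 0.51; the remaining lags stay at or below 0.21.
The dominant spike at lag 7 indicates a seasonal period of 7.

7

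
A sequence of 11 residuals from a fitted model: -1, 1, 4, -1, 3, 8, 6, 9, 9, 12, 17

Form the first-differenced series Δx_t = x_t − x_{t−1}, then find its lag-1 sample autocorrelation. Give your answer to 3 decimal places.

-0.353

First differences Δx: 2, 3, -5, 4, 5, -2, 3, 0, 3, 5
Mean of differences = 1.8000
Numerator Σ(Δx_t−Δx̄)(Δx_{t+1}−Δx̄) = -33.0400
Denominator Σ(Δx_t−Δx̄)² = 93.6000
r_1(Δx) = -33.0400 / 93.6000 = -0.353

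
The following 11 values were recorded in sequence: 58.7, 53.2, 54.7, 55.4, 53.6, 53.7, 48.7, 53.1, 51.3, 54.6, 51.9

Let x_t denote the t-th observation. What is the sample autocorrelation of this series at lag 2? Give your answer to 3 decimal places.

Mean x̄ = (58.7 + 53.2 + 54.7 + 55.4 + 53.6 + 53.7 + 48.7 + 53.1 + 51.3 + 54.6 + 51.9)/11 = 53.5364
Numerator Σ_{t=1}^{9}(x_t−x̄)(x_{t+2}−x̄) = 19.3928
Denominator Σ(x_t−x̄)² = 64.0255
r_2 = 19.3928 / 64.0255 = 0.303

0.303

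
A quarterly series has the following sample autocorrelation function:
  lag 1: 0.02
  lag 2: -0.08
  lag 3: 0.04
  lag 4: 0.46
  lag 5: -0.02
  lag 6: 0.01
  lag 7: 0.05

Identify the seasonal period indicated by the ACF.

The largest autocorrelation is r_4 = 0.46; the remaining lags stay at or below 0.05.
The dominant spike at lag 4 indicates a seasonal period of 4.

4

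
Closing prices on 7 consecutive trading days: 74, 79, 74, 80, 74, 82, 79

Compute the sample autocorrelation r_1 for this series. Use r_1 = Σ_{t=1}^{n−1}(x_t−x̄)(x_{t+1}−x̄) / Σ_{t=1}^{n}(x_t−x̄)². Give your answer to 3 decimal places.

-0.545

Mean x̄ = (74 + 79 + 74 + 80 + 74 + 82 + 79)/7 = 77.4286
Deviations from mean: -3.4286, 1.5714, -3.4286, 2.5714, -3.4286, 4.5714, 1.5714
Σ(x_t−x̄)(x_{t+1}−x̄) = (-5.3878) + (-5.3878) + (-8.8163) + (-8.8163) + (-15.6735) + (7.1837) = -36.8980
Denominator Σ(x_t−x̄)² = 67.7143
r_1 = -36.8980 / 67.7143 = -0.545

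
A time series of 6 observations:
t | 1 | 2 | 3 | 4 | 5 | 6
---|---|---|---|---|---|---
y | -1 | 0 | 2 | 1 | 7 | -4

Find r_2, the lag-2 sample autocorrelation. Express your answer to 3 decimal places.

Mean ȳ = (-1 + 0 + 2 + 1 + 7 − 4)/6 = 0.8333
Deviations from mean: -1.8333, -0.8333, 1.1667, 0.1667, 6.1667, -4.8333
Numerator Σ_{t=1}^{4}(y_t−ȳ)(y_{t+2}−ȳ) = 4.1111
Denominator Σ(y_t−ȳ)² = 66.8333
r_2 = 4.1111 / 66.8333 = 0.062

0.062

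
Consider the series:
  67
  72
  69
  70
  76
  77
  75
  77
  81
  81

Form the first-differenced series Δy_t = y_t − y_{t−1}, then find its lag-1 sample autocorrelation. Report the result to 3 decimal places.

-0.275

First differences Δy: 5, -3, 1, 6, 1, -2, 2, 4, 0
Mean of differences = 1.5556
Numerator Σ(Δy_t−Δȳ)(Δy_{t+1}−Δȳ) = -20.4198
Denominator Σ(Δy_t−Δȳ)² = 74.2222
r_1(Δy) = -20.4198 / 74.2222 = -0.275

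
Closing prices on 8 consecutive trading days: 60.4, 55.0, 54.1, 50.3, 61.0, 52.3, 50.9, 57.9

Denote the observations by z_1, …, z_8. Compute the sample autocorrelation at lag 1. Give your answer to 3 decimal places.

-0.329

Mean z̄ = (60.4 + 55.0 + 54.1 + 50.3 + 61.0 + 52.3 + 50.9 + 57.9)/8 = 55.2375
Σ(z_t−z̄)(z_{t+1}−z̄) = (-1.2261) + (0.2702) + (5.6164) + (-28.4523) + (-16.9273) + (12.7414) + (-11.5486) = -39.5264
Denominator Σ(z_t−z̄)² = 120.1188
r_1 = -39.5264 / 120.1188 = -0.329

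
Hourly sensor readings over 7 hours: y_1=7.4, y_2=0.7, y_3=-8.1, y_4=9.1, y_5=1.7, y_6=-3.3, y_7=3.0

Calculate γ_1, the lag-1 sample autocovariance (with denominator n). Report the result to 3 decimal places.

Mean ȳ = (7.4 + 0.7 − 8.1 + 9.1 + 1.7 − 3.3 + 3.0)/7 = 1.5000
Σ_{t=1}^{6}(y_t−ȳ)(y_{t+1}−ȳ) = -76.6400
γ_1 = -76.6400 / 7 = -10.949

-10.949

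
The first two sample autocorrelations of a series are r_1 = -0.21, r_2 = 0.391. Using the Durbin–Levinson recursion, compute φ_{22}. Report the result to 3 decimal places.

0.363

φ_{22} = (r_2 − r_1²) / (1 − r_1²)
r_1² = (-0.21)² = 0.0441
Numerator = 0.391 − 0.0441 = 0.3469; denominator = 1 − 0.0441 = 0.9559
φ_{22} = 0.3469 / 0.9559 = 0.363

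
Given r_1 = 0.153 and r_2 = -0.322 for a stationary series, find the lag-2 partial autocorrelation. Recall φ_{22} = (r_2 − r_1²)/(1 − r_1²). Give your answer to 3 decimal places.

φ_{22} = (r_2 − r_1²) / (1 − r_1²)
r_1² = (0.153)² = 0.023409
Numerator = -0.322 − 0.0234 = -0.3454; denominator = 1 − 0.0234 = 0.9766
φ_{22} = -0.3454 / 0.9766 = -0.354

-0.354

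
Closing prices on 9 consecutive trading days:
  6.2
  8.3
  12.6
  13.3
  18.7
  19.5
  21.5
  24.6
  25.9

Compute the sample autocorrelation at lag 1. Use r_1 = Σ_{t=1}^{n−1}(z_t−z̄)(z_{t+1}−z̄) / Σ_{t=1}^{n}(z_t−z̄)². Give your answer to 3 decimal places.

0.663

Mean z̄ = (6.2 + 8.3 + 12.6 + 13.3 + 18.7 + 19.5 + 21.5 + 24.6 + 25.9)/9 = 16.7333
Numerator Σ_{t=1}^{8}(z_t−z̄)(z_{t+1}−z̄) = 259.3656
Denominator Σ(z_t−z̄)² = 391.1000
r_1 = 259.3656 / 391.1000 = 0.663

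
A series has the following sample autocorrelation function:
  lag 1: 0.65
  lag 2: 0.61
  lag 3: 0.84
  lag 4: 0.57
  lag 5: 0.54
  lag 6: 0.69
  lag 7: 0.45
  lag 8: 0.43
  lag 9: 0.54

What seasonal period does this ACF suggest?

The largest autocorrelation is r_3 = 0.84, with a weaker echo at lag 6 (0.69); the remaining lags stay at or below 0.65. The elevated value at lag 1 (0.65), dropping to 0.61 at lag 2, reflects decaying short-term dependence rather than seasonality.
The dominant spike at lag 3 indicates a seasonal period of 3.

3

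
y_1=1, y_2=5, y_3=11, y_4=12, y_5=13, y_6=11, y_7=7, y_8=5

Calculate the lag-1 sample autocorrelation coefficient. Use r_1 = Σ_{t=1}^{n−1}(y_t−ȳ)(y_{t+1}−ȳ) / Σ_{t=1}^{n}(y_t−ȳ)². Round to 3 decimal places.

Mean ȳ = (1 + 5 + 11 + 12 + 13 + 11 + 7 + 5)/8 = 8.1250
Numerator Σ_{t=1}^{7}(y_t−ȳ)(y_{t+1}−ȳ) = 57.6094
Denominator Σ(y_t−ȳ)² = 126.8750
r_1 = 57.6094 / 126.8750 = 0.454

0.454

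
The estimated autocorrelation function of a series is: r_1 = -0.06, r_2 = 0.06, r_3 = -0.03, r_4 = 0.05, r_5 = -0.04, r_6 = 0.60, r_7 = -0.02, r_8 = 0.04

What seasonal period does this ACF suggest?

The largest autocorrelation is r_6 = 0.60; the remaining lags stay at or below 0.06.
The dominant spike at lag 6 indicates a seasonal period of 6.

6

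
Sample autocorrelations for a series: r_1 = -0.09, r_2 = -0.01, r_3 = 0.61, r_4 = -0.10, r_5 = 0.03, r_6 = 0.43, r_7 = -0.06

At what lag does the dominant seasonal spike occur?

3

The largest autocorrelation is r_3 = 0.61, with a weaker echo at lag 6 (0.43); the remaining lags stay at or below 0.03.
The dominant spike at lag 3 indicates a seasonal period of 3.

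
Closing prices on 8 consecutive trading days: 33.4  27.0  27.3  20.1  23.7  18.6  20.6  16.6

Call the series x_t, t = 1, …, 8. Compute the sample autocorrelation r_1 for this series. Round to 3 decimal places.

Mean x̄ = (33.4 + 27.0 + 27.3 + 20.1 + 23.7 + 18.6 + 20.6 + 16.6)/8 = 23.4125
Deviations from mean: 9.9875, 3.5875, 3.8875, -3.3125, 0.2875, -4.8125, -2.8125, -6.8125
Numerator Σ_{t=1}^{7}(x_t−x̄)(x_{t+1}−x̄) = 67.2586
Denominator Σ(x_t−x̄)² = 216.2688
r_1 = 67.2586 / 216.2688 = 0.311

0.311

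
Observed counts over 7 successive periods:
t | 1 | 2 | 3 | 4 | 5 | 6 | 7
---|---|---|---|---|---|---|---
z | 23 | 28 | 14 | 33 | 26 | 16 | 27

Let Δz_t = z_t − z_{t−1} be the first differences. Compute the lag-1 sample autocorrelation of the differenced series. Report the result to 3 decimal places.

First differences Δz: 5, -14, 19, -7, -10, 11
Mean of differences = 0.6667
Numerator Σ(Δz_t−Δz̄)(Δz_{t+1}−Δz̄) = -501.4444
Denominator Σ(Δz_t−Δz̄)² = 849.3333
r_1(Δz) = -501.4444 / 849.3333 = -0.590

-0.590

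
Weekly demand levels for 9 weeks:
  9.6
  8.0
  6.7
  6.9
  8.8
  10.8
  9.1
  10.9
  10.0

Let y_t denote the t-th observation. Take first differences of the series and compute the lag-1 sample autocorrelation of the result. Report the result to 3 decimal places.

First differences Δy: -1.6, -1.3, 0.2, 1.9, 2.0, -1.7, 1.8, -0.9
Mean of differences = 0.0500
Numerator Σ(Δy_t−Δȳ)(Δy_{t+1}−Δȳ) = -2.2275
Denominator Σ(Δy_t−Δȳ)² = 18.8200
r_1(Δy) = -2.2275 / 18.8200 = -0.118

-0.118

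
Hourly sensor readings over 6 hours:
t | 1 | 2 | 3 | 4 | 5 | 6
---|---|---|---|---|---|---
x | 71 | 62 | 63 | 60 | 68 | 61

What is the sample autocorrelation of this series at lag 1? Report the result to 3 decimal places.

Mean x̄ = (71 + 62 + 63 + 60 + 68 + 61)/6 = 64.1667
Deviations from mean: 6.8333, -2.1667, -1.1667, -4.1667, 3.8333, -3.1667
Numerator Σ_{t=1}^{5}(x_t−x̄)(x_{t+1}−x̄) = -35.5278
Denominator Σ(x_t−x̄)² = 94.8333
r_1 = -35.5278 / 94.8333 = -0.375

-0.375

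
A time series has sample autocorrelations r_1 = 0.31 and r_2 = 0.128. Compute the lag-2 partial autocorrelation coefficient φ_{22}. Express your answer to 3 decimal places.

0.035

φ_{22} = (r_2 − r_1²) / (1 − r_1²)
r_1² = (0.31)² = 0.0961
Numerator = 0.128 − 0.0961 = 0.0319; denominator = 1 − 0.0961 = 0.9039
φ_{22} = 0.0319 / 0.9039 = 0.035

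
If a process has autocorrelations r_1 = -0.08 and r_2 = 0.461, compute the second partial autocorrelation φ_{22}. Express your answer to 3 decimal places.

φ_{22} = (r_2 − r_1²) / (1 − r_1²)
r_1² = (-0.08)² = 0.0064
Numerator = 0.461 − 0.0064 = 0.4546; denominator = 1 − 0.0064 = 0.9936
φ_{22} = 0.4546 / 0.9936 = 0.458

0.458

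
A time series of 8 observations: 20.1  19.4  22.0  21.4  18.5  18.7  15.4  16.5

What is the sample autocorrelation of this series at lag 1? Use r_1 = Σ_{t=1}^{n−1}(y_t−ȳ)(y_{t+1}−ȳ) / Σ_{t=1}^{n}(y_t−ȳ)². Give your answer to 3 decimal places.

0.501

Mean ȳ = (20.1 + 19.4 + 22.0 + 21.4 + 18.5 + 18.7 + 15.4 + 16.5)/8 = 19.0000
Σ(y_t−ȳ)(y_{t+1}−ȳ) = (0.4400) + (1.2000) + (7.2000) + (-1.2000) + (0.1500) + (1.0800) + (9.0000) = 17.8700
Denominator Σ(y_t−ȳ)² = 35.6800
r_1 = 17.8700 / 35.6800 = 0.501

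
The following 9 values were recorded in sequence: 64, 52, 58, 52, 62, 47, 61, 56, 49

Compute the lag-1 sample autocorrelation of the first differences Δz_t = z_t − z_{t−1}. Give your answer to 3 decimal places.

-0.714

First differences Δz: -12, 6, -6, 10, -15, 14, -5, -7
Mean of differences = -1.8750
Numerator Σ(Δz_t−Δz̄)(Δz_{t+1}−Δz̄) = -559.0156
Denominator Σ(Δz_t−Δz̄)² = 782.8750
r_1(Δz) = -559.0156 / 782.8750 = -0.714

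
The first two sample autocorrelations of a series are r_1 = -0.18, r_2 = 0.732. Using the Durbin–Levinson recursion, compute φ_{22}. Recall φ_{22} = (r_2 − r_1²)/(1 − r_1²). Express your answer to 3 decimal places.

0.723

φ_{22} = (r_2 − r_1²) / (1 − r_1²)
r_1² = (-0.18)² = 0.0324
Numerator = 0.732 − 0.0324 = 0.6996; denominator = 1 − 0.0324 = 0.9676
φ_{22} = 0.6996 / 0.9676 = 0.723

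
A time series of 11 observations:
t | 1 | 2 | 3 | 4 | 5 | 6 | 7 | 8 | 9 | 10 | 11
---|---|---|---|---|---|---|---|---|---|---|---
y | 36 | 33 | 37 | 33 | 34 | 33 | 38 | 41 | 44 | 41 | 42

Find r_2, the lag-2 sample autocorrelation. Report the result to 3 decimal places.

Mean ȳ = (36 + 33 + 37 + 33 + 34 + 33 + 38 + 41 + 44 + 41 + 42)/11 = 37.4545
Numerator Σ_{t=1}^{9}(y_t−ȳ)(y_{t+2}−ȳ) = 70.1322
Denominator Σ(y_t−ȳ)² = 162.7273
r_2 = 70.1322 / 162.7273 = 0.431

0.431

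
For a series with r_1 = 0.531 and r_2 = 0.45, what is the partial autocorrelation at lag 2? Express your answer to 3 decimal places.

0.234

φ_{22} = (r_2 − r_1²) / (1 − r_1²)
r_1² = (0.531)² = 0.281961
Numerator = 0.45 − 0.2820 = 0.1680; denominator = 1 − 0.2820 = 0.7180
φ_{22} = 0.1680 / 0.7180 = 0.234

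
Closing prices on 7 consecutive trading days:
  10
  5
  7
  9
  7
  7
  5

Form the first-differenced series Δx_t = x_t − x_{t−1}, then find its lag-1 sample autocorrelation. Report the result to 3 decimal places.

-0.245

First differences Δx: -5, 2, 2, -2, 0, -2
Mean of differences = -0.8333
Numerator Σ(Δx_t−Δx̄)(Δx_{t+1}−Δx̄) = -9.0278
Denominator Σ(Δx_t−Δx̄)² = 36.8333
r_1(Δx) = -9.0278 / 36.8333 = -0.245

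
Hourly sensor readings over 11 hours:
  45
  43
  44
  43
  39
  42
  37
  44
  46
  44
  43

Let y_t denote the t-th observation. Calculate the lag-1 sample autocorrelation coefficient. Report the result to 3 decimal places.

0.126

Mean ȳ = (45 + 43 + 44 + 43 + 39 + 42 + 37 + 44 + 46 + 44 + 43)/11 = 42.7273
Numerator Σ_{t=1}^{10}(y_t−ȳ)(y_{t+1}−ȳ) = 8.5620
Denominator Σ(y_t−ȳ)² = 68.1818
r_1 = 8.5620 / 68.1818 = 0.126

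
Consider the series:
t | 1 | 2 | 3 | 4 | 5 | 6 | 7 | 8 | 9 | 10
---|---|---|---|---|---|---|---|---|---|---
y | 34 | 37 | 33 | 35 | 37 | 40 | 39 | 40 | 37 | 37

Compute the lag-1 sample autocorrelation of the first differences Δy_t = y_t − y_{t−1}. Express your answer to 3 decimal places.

First differences Δy: 3, -4, 2, 2, 3, -1, 1, -3, 0
Mean of differences = 0.3333
Numerator Σ(Δy_t−Δȳ)(Δy_{t+1}−Δȳ) = -17.1111
Denominator Σ(Δy_t−Δȳ)² = 52.0000
r_1(Δy) = -17.1111 / 52.0000 = -0.329

-0.329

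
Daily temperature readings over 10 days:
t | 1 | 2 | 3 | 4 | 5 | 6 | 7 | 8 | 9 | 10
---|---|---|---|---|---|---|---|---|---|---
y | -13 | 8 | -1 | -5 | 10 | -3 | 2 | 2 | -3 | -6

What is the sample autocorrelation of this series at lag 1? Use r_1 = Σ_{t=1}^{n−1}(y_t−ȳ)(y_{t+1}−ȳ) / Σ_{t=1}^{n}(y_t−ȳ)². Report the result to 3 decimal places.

Mean ȳ = (-13 + 8 − 1 − 5 + 10 − 3 + 2 + 2 − 3 − 6)/10 = -0.9000
Numerator Σ_{t=1}^{9}(y_t−ȳ)(y_{t+1}−ȳ) = -168.8100
Denominator Σ(y_t−ȳ)² = 412.9000
r_1 = -168.8100 / 412.9000 = -0.409

-0.409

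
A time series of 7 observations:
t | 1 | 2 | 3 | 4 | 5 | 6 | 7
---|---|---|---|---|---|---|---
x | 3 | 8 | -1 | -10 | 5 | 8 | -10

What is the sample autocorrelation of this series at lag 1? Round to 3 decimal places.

Mean x̄ = (3 + 8 − 1 − 10 + 5 + 8 − 10)/7 = 0.4286
Deviations from mean: 2.5714, 7.5714, -1.4286, -10.4286, 4.5714, 7.5714, -10.4286
Numerator Σ_{t=1}^{6}(x_t−x̄)(x_{t+1}−x̄) = -68.4694
Denominator Σ(x_t−x̄)² = 361.7143
r_1 = -68.4694 / 361.7143 = -0.189

-0.189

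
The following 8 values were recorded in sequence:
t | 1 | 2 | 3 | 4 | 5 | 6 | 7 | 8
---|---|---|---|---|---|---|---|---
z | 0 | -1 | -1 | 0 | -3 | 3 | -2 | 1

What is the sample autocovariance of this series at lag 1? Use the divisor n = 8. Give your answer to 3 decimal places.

-2.205

Mean z̄ = (0 − 1 − 1 + 0 − 3 + 3 − 2 + 1)/8 = -0.3750
Deviations: 0.3750, -0.6250, -0.6250, 0.3750, -2.6250, 3.3750, -1.6250, 1.3750
Σ_{t=1}^{7}(z_t−z̄)(z_{t+1}−z̄) = -17.6406
γ_1 = -17.6406 / 8 = -2.205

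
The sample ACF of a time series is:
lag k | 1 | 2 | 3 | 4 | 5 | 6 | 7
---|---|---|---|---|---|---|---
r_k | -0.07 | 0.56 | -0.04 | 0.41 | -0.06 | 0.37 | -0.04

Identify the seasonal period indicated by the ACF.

The largest autocorrelation is r_2 = 0.56, with weaker echoes at lags 4 (0.41) and 6 (0.37); the remaining lags stay at or below -0.04.
The dominant spike at lag 2 indicates a seasonal period of 2.

2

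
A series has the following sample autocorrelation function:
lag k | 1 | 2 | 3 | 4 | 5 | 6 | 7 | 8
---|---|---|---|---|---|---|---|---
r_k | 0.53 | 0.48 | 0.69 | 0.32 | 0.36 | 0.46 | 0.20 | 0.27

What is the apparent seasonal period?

The largest autocorrelation is r_3 = 0.69; the remaining lags stay at or below 0.53. The elevated value at lag 1 (0.53), dropping to 0.48 at lag 2, reflects decaying short-term dependence rather than seasonality.
The dominant spike at lag 3 indicates a seasonal period of 3.

3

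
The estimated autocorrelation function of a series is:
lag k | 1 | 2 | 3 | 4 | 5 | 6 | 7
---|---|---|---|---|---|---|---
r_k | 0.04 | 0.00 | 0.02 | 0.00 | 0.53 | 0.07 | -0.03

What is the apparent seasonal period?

5

The largest autocorrelation is r_5 = 0.53; the remaining lags stay at or below 0.07.
The dominant spike at lag 5 indicates a seasonal period of 5.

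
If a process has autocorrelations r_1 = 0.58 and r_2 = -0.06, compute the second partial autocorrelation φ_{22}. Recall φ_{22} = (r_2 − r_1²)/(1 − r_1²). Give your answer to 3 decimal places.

φ_{22} = (r_2 − r_1²) / (1 − r_1²)
r_1² = (0.58)² = 0.3364
Numerator = -0.06 − 0.3364 = -0.3964; denominator = 1 − 0.3364 = 0.6636
φ_{22} = -0.3964 / 0.6636 = -0.597

-0.597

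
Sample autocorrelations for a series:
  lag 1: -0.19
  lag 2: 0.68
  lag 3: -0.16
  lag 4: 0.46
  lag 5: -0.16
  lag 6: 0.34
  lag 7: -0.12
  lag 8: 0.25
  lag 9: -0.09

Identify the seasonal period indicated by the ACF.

The largest autocorrelation is r_2 = 0.68, with weaker echoes at lags 4 (0.46), 6 (0.34) and 8 (0.25); the remaining lags stay at or below -0.09.
The dominant spike at lag 2 indicates a seasonal period of 2.

2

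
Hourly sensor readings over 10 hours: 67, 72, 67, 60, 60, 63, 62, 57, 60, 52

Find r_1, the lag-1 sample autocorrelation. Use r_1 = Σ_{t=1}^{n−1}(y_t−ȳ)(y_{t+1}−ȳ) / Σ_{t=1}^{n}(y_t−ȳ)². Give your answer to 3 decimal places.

0.424

Mean ȳ = (67 + 72 + 67 + 60 + 60 + 63 + 62 + 57 + 60 + 52)/10 = 62.0000
Numerator Σ_{t=1}^{9}(y_t−ȳ)(y_{t+1}−ȳ) = 122.0000
Denominator Σ(y_t−ȳ)² = 288.0000
r_1 = 122.0000 / 288.0000 = 0.424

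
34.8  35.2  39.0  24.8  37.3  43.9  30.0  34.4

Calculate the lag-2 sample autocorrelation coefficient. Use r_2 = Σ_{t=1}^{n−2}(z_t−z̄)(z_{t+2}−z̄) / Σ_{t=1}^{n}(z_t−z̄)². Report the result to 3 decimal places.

-0.439

Mean z̄ = (34.8 + 35.2 + 39.0 + 24.8 + 37.3 + 43.9 + 30.0 + 34.4)/8 = 34.9250
Deviations from mean: -0.1250, 0.2750, 4.0750, -10.1250, 2.3750, 8.9750, -4.9250, -0.5250
Numerator Σ_{t=1}^{6}(z_t−z̄)(z_{t+2}−z̄) = -100.8963
Denominator Σ(z_t−z̄)² = 229.9350
r_2 = -100.8963 / 229.9350 = -0.439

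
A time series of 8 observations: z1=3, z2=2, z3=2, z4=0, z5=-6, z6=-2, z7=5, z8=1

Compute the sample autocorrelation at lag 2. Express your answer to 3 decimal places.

Mean z̄ = (3 + 2 + 2 + 0 − 6 − 2 + 5 + 1)/8 = 0.6250
Deviations from mean: 2.3750, 1.3750, 1.3750, -0.6250, -6.6250, -2.6250, 4.3750, 0.3750
Σ(z_t−z̄)(z_{t+2}−z̄) = (3.2656) + (-0.8594) + (-9.1094) + (1.6406) + (-28.9844) + (-0.9844) = -35.0313
Denominator Σ(z_t−z̄)² = 79.8750
r_2 = -35.0313 / 79.8750 = -0.439

-0.439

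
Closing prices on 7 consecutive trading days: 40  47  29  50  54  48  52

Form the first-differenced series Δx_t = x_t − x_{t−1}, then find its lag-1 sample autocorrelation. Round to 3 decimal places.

First differences Δx: 7, -18, 21, 4, -6, 4
Mean of differences = 2.0000
Numerator Σ(Δx_t−Δx̄)(Δx_{t+1}−Δx̄) = -474.0000
Denominator Σ(Δx_t−Δx̄)² = 858.0000
r_1(Δx) = -474.0000 / 858.0000 = -0.552

-0.552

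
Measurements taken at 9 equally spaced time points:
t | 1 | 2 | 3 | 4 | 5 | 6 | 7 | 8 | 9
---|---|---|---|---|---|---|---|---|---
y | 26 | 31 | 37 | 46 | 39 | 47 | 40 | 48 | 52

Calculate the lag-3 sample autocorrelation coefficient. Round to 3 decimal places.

Mean ȳ = (26 + 31 + 37 + 46 + 39 + 47 + 40 + 48 + 52)/9 = 40.6667
Numerator Σ_{t=1}^{6}(y_t−ȳ)(y_{t+3}−ȳ) = -29.3333
Denominator Σ(y_t−ȳ)² = 576.0000
r_3 = -29.3333 / 576.0000 = -0.051

-0.051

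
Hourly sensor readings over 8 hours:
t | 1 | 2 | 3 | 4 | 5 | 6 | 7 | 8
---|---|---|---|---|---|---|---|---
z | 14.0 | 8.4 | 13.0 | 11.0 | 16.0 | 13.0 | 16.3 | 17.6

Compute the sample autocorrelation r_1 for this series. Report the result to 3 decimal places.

0.068

Mean z̄ = (14.0 + 8.4 + 13.0 + 11.0 + 16.0 + 13.0 + 16.3 + 17.6)/8 = 13.6625
Deviations from mean: 0.3375, -5.2625, -0.6625, -2.6625, 2.3375, -0.6625, 2.6375, 3.9375
Σ(z_t−z̄)(z_{t+1}−z̄) = (-1.7761) + (3.4864) + (1.7639) + (-6.2236) + (-1.5486) + (-1.7473) + (10.3852) = 4.3398
Denominator Σ(z_t−z̄)² = 63.6988
r_1 = 4.3398 / 63.6988 = 0.068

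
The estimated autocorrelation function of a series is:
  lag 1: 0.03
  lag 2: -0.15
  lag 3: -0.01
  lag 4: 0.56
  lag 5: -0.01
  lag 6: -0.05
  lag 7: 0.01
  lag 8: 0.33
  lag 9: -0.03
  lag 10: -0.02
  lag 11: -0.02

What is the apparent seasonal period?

4

The largest autocorrelation is r_4 = 0.56, with a weaker echo at lag 8 (0.33); the remaining lags stay at or below 0.03.
The dominant spike at lag 4 indicates a seasonal period of 4.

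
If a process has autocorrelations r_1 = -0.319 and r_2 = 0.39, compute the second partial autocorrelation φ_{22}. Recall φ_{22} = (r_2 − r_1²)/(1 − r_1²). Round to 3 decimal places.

φ_{22} = (r_2 − r_1²) / (1 − r_1²)
r_1² = (-0.319)² = 0.101761
Numerator = 0.39 − 0.1018 = 0.2882; denominator = 1 − 0.1018 = 0.8982
φ_{22} = 0.2882 / 0.8982 = 0.321

0.321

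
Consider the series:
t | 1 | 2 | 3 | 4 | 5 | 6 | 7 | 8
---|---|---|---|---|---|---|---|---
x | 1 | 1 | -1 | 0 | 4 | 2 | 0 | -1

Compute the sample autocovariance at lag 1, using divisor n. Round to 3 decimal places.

0.367

Mean x̄ = (1 + 1 − 1 + 0 + 4 + 2 + 0 − 1)/8 = 0.7500
Σ_{t=1}^{7}(x_t−x̄)(x_{t+1}−x̄) = 2.9375
γ_1 = 2.9375 / 8 = 0.367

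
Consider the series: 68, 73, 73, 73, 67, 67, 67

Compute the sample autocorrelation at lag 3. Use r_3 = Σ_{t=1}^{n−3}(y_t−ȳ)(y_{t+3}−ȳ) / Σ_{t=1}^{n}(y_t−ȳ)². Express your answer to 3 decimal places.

-0.564

Mean ȳ = (68 + 73 + 73 + 73 + 67 + 67 + 67)/7 = 69.7143
Deviations from mean: -1.7143, 3.2857, 3.2857, 3.2857, -2.7143, -2.7143, -2.7143
Σ(y_t−ȳ)(y_{t+3}−ȳ) = (-5.6327) + (-8.9184) + (-8.9184) + (-8.9184) = -32.3878
Denominator Σ(y_t−ȳ)² = 57.4286
r_3 = -32.3878 / 57.4286 = -0.564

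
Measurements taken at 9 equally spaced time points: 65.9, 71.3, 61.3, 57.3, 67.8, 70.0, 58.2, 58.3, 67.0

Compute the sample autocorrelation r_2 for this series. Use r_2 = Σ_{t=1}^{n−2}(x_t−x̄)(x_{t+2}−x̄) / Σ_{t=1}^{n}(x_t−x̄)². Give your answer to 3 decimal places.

Mean x̄ = (65.9 + 71.3 + 61.3 + 57.3 + 67.8 + 70.0 + 58.2 + 58.3 + 67.0)/9 = 64.1222
Numerator Σ_{t=1}^{7}(x_t−x̄)(x_{t+2}−x̄) = -177.5099
Denominator Σ(x_t−x̄)² = 234.5156
r_2 = -177.5099 / 234.5156 = -0.757

-0.757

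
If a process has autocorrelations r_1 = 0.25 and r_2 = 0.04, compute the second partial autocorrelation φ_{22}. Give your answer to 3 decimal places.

φ_{22} = (r_2 − r_1²) / (1 − r_1²)
r_1² = (0.25)² = 0.0625
Numerator = 0.04 − 0.0625 = -0.0225; denominator = 1 − 0.0625 = 0.9375
φ_{22} = -0.0225 / 0.9375 = -0.024

-0.024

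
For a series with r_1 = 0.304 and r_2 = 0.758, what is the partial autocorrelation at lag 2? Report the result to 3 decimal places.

φ_{22} = (r_2 − r_1²) / (1 − r_1²)
r_1² = (0.304)² = 0.092416
Numerator = 0.758 − 0.0924 = 0.6656; denominator = 1 − 0.0924 = 0.9076
φ_{22} = 0.6656 / 0.9076 = 0.733

0.733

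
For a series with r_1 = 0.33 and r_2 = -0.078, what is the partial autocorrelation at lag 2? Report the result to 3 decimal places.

φ_{22} = (r_2 − r_1²) / (1 − r_1²)
r_1² = (0.33)² = 0.1089
Numerator = -0.078 − 0.1089 = -0.1869; denominator = 1 − 0.1089 = 0.8911
φ_{22} = -0.1869 / 0.8911 = -0.210

-0.210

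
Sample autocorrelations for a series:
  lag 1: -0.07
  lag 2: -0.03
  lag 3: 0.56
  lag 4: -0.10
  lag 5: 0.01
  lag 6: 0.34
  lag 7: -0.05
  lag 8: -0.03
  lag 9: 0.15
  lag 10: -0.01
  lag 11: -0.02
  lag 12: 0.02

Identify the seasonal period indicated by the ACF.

The largest autocorrelation is r_3 = 0.56, with weaker echoes at lags 6 (0.34) and 9 (0.15); the remaining lags stay at or below 0.02.
The dominant spike at lag 3 indicates a seasonal period of 3.

3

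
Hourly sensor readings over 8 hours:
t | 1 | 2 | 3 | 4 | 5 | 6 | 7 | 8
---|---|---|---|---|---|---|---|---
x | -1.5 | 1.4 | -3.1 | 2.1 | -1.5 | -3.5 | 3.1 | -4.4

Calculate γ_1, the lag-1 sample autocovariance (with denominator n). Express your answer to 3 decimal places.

Mean x̄ = (-1.5 + 1.4 − 3.1 + 2.1 − 1.5 − 3.5 + 3.1 − 4.4)/8 = -0.9250
Σ_{t=1}^{7}(x_t−x̄)(x_{t+1}−x̄) = -37.5831
γ_1 = -37.5831 / 8 = -4.698

-4.698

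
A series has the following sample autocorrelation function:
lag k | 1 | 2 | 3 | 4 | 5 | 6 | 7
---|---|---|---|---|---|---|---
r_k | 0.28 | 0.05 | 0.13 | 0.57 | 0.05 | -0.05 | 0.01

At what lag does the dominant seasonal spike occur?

The largest autocorrelation is r_4 = 0.57; the remaining lags stay at or below 0.28. The elevated value at lag 1 (0.28), dropping to 0.05 at lag 2, reflects decaying short-term dependence rather than seasonality.
The dominant spike at lag 4 indicates a seasonal period of 4.

4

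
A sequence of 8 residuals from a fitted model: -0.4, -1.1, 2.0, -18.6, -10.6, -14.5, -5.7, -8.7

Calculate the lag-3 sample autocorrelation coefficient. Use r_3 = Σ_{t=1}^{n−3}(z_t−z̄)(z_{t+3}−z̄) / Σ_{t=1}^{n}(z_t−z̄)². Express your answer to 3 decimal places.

Mean z̄ = (-0.4 − 1.1 + 2.0 − 18.6 − 10.6 − 14.5 − 5.7 − 8.7)/8 = -7.2000
Deviations from mean: 6.8000, 6.1000, 9.2000, -11.4000, -3.4000, -7.3000, 1.5000, -1.5000
Σ(z_t−z̄)(z_{t+3}−z̄) = (-77.5200) + (-20.7400) + (-67.1600) + (-17.1000) + (5.1000) = -177.4200
Denominator Σ(z_t−z̄)² = 367.4000
r_3 = -177.4200 / 367.4000 = -0.483

-0.483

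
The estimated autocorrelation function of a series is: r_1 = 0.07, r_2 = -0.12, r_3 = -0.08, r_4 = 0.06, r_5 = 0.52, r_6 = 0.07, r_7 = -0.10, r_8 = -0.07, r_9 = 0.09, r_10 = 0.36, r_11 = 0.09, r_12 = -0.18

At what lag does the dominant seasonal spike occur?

The largest autocorrelation is r_5 = 0.52, with a weaker echo at lag 10 (0.36); the remaining lags stay at or below 0.09.
The dominant spike at lag 5 indicates a seasonal period of 5.

5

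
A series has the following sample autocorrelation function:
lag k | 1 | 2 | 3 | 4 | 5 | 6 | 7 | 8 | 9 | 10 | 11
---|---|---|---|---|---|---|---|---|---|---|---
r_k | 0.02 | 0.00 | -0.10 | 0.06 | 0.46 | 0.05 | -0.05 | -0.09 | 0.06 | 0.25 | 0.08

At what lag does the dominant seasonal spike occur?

The largest autocorrelation is r_5 = 0.46, with a weaker echo at lag 10 (0.25); the remaining lags stay at or below 0.08.
The dominant spike at lag 5 indicates a seasonal period of 5.

5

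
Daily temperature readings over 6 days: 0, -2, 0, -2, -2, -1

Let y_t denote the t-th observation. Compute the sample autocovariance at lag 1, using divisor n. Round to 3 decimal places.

Mean ȳ = (0 − 2 + 0 − 2 − 2 − 1)/6 = -1.1667
Deviations: 1.1667, -0.8333, 1.1667, -0.8333, -0.8333, 0.1667
Σ_{t=1}^{5}(y_t−ȳ)(y_{t+1}−ȳ) = -2.3611
γ_1 = -2.3611 / 6 = -0.394

-0.394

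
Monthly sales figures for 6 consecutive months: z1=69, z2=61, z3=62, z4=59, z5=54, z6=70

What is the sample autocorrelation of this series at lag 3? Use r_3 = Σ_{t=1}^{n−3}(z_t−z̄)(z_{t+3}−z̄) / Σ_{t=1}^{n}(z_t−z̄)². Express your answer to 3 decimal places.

-0.074

Mean z̄ = (69 + 61 + 62 + 59 + 54 + 70)/6 = 62.5000
Deviations from mean: 6.5000, -1.5000, -0.5000, -3.5000, -8.5000, 7.5000
Numerator Σ_{t=1}^{3}(z_t−z̄)(z_{t+3}−z̄) = -13.7500
Denominator Σ(z_t−z̄)² = 185.5000
r_3 = -13.7500 / 185.5000 = -0.074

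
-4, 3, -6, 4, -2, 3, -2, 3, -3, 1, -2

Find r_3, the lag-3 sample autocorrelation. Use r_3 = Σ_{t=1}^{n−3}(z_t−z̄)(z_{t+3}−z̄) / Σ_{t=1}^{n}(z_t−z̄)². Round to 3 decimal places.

-0.600

Mean z̄ = (-4 + 3 − 6 + 4 − 2 + 3 − 2 + 3 − 3 + 1 − 2)/11 = -0.4545
Numerator Σ_{t=1}^{8}(z_t−z̄)(z_{t+3}−z̄) = -68.8926
Denominator Σ(z_t−z̄)² = 114.7273
r_3 = -68.8926 / 114.7273 = -0.600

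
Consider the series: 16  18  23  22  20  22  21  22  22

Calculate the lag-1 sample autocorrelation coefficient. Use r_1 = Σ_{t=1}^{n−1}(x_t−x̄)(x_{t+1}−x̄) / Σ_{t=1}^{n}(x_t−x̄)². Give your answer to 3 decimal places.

Mean x̄ = (16 + 18 + 23 + 22 + 20 + 22 + 21 + 22 + 22)/9 = 20.6667
Numerator Σ_{t=1}^{8}(x_t−x̄)(x_{t+1}−x̄) = 10.2222
Denominator Σ(x_t−x̄)² = 42.0000
r_1 = 10.2222 / 42.0000 = 0.243

0.243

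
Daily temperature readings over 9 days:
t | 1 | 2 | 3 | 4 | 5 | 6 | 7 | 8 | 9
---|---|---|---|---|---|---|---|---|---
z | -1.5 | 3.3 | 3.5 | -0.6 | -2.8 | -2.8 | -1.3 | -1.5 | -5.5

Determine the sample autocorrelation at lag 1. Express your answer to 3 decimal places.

Mean z̄ = (-1.5 + 3.3 + 3.5 − 0.6 − 2.8 − 2.8 − 1.3 − 1.5 − 5.5)/9 = -1.0222
Numerator Σ_{t=1}^{8}(z_t−z̄)(z_{t+1}−z̄) = 24.5662
Denominator Σ(z_t−z̄)² = 66.2156
r_1 = 24.5662 / 66.2156 = 0.371

0.371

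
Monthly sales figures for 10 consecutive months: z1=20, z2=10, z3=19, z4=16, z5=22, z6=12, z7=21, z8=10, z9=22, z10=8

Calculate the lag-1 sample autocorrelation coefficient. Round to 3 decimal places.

Mean z̄ = (20 + 10 + 19 + 16 + 22 + 12 + 21 + 10 + 22 + 8)/10 = 16.0000
Numerator Σ_{t=1}^{9}(z_t−z̄)(z_{t+1}−z̄) = -200.0000
Denominator Σ(z_t−z̄)² = 274.0000
r_1 = -200.0000 / 274.0000 = -0.730

-0.730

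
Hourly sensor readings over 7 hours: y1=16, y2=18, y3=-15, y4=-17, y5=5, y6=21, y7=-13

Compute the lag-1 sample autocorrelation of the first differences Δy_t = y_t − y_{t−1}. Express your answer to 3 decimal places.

-0.086

First differences Δy: 2, -33, -2, 22, 16, -34
Mean of differences = -4.8333
Numerator Σ(Δy_t−Δȳ)(Δy_{t+1}−Δȳ) = -244.8611
Denominator Σ(Δy_t−Δȳ)² = 2852.8333
r_1(Δy) = -244.8611 / 2852.8333 = -0.086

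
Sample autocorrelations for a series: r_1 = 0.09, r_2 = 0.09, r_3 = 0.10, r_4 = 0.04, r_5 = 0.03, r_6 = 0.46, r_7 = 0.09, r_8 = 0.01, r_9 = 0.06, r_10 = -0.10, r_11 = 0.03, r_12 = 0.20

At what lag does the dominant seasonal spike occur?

6

The largest autocorrelation is r_6 = 0.46, with a weaker echo at lag 12 (0.20); the remaining lags stay at or below 0.10.
The dominant spike at lag 6 indicates a seasonal period of 6.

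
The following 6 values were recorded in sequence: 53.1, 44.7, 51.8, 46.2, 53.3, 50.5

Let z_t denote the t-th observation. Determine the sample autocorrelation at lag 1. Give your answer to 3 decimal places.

Mean z̄ = (53.1 + 44.7 + 51.8 + 46.2 + 53.3 + 50.5)/6 = 49.9333
Deviations from mean: 3.1667, -5.2333, 1.8667, -3.7333, 3.3667, 0.5667
Σ(z_t−z̄)(z_{t+1}−z̄) = (-16.5722) + (-9.7689) + (-6.9689) + (-12.5689) + (1.9078) = -43.9711
Denominator Σ(z_t−z̄)² = 66.4933
r_1 = -43.9711 / 66.4933 = -0.661

-0.661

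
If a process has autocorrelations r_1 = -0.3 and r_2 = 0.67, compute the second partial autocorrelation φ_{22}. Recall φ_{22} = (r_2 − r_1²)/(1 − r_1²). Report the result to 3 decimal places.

0.637

φ_{22} = (r_2 − r_1²) / (1 − r_1²)
r_1² = (-0.3)² = 0.09
Numerator = 0.67 − 0.0900 = 0.5800; denominator = 1 − 0.0900 = 0.9100
φ_{22} = 0.5800 / 0.9100 = 0.637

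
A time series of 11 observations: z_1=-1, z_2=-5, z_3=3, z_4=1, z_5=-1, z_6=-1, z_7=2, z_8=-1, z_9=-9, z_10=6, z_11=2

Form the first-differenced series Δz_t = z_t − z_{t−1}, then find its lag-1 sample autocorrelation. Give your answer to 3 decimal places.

First differences Δz: -4, 8, -2, -2, 0, 3, -3, -8, 15, -4
Mean of differences = 0.3000
Numerator Σ(Δz_t−Δz̄)(Δz_{t+1}−Δz̄) = -212.3900
Denominator Σ(Δz_t−Δz̄)² = 410.1000
r_1(Δz) = -212.3900 / 410.1000 = -0.518

-0.518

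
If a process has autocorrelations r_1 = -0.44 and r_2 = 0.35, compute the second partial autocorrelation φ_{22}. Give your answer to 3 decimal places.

φ_{22} = (r_2 − r_1²) / (1 − r_1²)
r_1² = (-0.44)² = 0.1936
Numerator = 0.35 − 0.1936 = 0.1564; denominator = 1 − 0.1936 = 0.8064
φ_{22} = 0.1564 / 0.8064 = 0.194

0.194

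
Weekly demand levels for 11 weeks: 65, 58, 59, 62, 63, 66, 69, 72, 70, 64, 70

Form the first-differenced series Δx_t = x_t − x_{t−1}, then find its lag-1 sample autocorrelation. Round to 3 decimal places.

-0.083

First differences Δx: -7, 1, 3, 1, 3, 3, 3, -2, -6, 6
Mean of differences = 0.5000
Numerator Σ(Δx_t−Δx̄)(Δx_{t+1}−Δx̄) = -13.2500
Denominator Σ(Δx_t−Δx̄)² = 160.5000
r_1(Δx) = -13.2500 / 160.5000 = -0.083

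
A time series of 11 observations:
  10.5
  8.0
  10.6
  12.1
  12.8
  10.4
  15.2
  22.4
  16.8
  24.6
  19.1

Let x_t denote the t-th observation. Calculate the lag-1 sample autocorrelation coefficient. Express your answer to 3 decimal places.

Mean x̄ = (10.5 + 8.0 + 10.6 + 12.1 + 12.8 + 10.4 + 15.2 + 22.4 + 16.8 + 24.6 + 19.1)/11 = 14.7727
Numerator Σ_{t=1}^{10}(x_t−x̄)(x_{t+1}−x̄) = 161.5511
Denominator Σ(x_t−x̄)² = 289.4618
r_1 = 161.5511 / 289.4618 = 0.558

0.558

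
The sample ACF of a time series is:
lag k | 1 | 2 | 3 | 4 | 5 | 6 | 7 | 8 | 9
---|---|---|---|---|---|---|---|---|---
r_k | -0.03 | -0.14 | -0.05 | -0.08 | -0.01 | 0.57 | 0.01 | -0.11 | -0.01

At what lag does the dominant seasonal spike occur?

The largest autocorrelation is r_6 = 0.57; the remaining lags stay at or below 0.01.
The dominant spike at lag 6 indicates a seasonal period of 6.

6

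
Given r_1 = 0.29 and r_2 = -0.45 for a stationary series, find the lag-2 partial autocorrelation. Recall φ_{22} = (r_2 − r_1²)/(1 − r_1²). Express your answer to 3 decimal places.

φ_{22} = (r_2 − r_1²) / (1 − r_1²)
r_1² = (0.29)² = 0.0841
Numerator = -0.45 − 0.0841 = -0.5341; denominator = 1 − 0.0841 = 0.9159
φ_{22} = -0.5341 / 0.9159 = -0.583

-0.583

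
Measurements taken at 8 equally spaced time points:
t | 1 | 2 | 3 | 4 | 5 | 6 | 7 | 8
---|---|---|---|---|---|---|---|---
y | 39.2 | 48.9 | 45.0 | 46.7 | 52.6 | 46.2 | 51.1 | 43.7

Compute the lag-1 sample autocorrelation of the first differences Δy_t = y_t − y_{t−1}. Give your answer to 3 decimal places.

First differences Δy: 9.7, -3.9, 1.7, 5.9, -6.4, 4.9, -7.4
Mean of differences = 0.6429
Numerator Σ(Δy_t−Δȳ)(Δy_{t+1}−Δȳ) = -141.6376
Denominator Σ(Δy_t−Δȳ)² = 263.8371
r_1(Δy) = -141.6376 / 263.8371 = -0.537

-0.537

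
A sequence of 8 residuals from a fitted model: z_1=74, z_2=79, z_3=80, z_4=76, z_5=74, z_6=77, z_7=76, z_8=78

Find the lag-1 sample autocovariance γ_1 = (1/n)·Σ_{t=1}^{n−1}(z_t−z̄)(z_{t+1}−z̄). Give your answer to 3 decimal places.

-0.133

Mean z̄ = (74 + 79 + 80 + 76 + 74 + 77 + 76 + 78)/8 = 76.7500
Deviations: -2.7500, 2.2500, 3.2500, -0.7500, -2.7500, 0.2500, -0.7500, 1.2500
Σ_{t=1}^{7}(z_t−z̄)(z_{t+1}−z̄) = -1.0625
γ_1 = -1.0625 / 8 = -0.133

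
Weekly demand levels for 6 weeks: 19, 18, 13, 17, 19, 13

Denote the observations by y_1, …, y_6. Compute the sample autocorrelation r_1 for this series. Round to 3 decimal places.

-0.272

Mean ȳ = (19 + 18 + 13 + 17 + 19 + 13)/6 = 16.5000
Deviations from mean: 2.5000, 1.5000, -3.5000, 0.5000, 2.5000, -3.5000
Numerator Σ_{t=1}^{5}(y_t−ȳ)(y_{t+1}−ȳ) = -10.7500
Denominator Σ(y_t−ȳ)² = 39.5000
r_1 = -10.7500 / 39.5000 = -0.272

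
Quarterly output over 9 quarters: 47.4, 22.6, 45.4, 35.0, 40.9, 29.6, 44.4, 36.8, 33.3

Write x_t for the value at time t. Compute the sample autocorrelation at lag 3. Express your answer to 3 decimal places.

Mean x̄ = (47.4 + 22.6 + 45.4 + 35.0 + 40.9 + 29.6 + 44.4 + 36.8 + 33.3)/9 = 37.2667
Σ(x_t−x̄)(x_{t+3}−x̄) = (-22.9689) + (-53.2889) + (-62.3556) + (-16.1689) + (-1.6956) + (30.4111) = -126.0667
Denominator Σ(x_t−x̄)² = 527.9000
r_3 = -126.0667 / 527.9000 = -0.239

-0.239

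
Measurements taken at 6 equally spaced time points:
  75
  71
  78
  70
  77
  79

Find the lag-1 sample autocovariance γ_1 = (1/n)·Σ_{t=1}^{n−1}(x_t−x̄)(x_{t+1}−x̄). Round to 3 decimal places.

-4.833

Mean x̄ = (75 + 71 + 78 + 70 + 77 + 79)/6 = 75.0000
Deviations: 0.0000, -4.0000, 3.0000, -5.0000, 2.0000, 4.0000
Σ_{t=1}^{5}(x_t−x̄)(x_{t+1}−x̄) = -29.0000
γ_1 = -29.0000 / 6 = -4.833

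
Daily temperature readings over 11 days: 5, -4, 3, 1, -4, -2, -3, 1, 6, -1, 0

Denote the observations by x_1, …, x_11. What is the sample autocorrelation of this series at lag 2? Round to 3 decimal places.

Mean x̄ = (5 − 4 + 3 + 1 − 4 − 2 − 3 + 1 + 6 − 1 + 0)/11 = 0.1818
Numerator Σ_{t=1}^{9}(x_t−x̄)(x_{t+2}−x̄) = -12.4298
Denominator Σ(x_t−x̄)² = 117.6364
r_2 = -12.4298 / 117.6364 = -0.106

-0.106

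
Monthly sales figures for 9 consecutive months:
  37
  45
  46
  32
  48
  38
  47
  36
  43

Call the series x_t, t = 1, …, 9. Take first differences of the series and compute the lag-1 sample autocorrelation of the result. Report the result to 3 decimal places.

-0.753

First differences Δx: 8, 1, -14, 16, -10, 9, -11, 7
Mean of differences = 0.7500
Numerator Σ(Δx_t−Δx̄)(Δx_{t+1}−Δx̄) = -649.8125
Denominator Σ(Δx_t−Δx̄)² = 863.5000
r_1(Δx) = -649.8125 / 863.5000 = -0.753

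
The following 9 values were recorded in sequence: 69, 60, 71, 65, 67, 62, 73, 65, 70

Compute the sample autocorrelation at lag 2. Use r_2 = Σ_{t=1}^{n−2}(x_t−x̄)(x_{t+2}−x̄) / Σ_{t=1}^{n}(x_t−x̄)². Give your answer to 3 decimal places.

Mean x̄ = (69 + 60 + 71 + 65 + 67 + 62 + 73 + 65 + 70)/9 = 66.8889
Numerator Σ_{t=1}^{7}(x_t−x̄)(x_{t+2}−x̄) = 60.3086
Denominator Σ(x_t−x̄)² = 146.8889
r_2 = 60.3086 / 146.8889 = 0.411

0.411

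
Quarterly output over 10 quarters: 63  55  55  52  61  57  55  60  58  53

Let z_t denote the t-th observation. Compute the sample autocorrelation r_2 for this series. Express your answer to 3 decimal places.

-0.280

Mean z̄ = (63 + 55 + 55 + 52 + 61 + 57 + 55 + 60 + 58 + 53)/10 = 56.9000
Numerator Σ_{t=1}^{8}(z_t−z̄)(z_{t+2}−z̄) = -32.2200
Denominator Σ(z_t−z̄)² = 114.9000
r_2 = -32.2200 / 114.9000 = -0.280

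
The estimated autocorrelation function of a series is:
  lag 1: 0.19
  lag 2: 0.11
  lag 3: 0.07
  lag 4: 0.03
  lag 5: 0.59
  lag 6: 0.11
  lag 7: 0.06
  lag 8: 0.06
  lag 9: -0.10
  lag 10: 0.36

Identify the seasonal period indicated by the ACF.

5

The largest autocorrelation is r_5 = 0.59, with a weaker echo at lag 10 (0.36); the remaining lags stay at or below 0.19.
The dominant spike at lag 5 indicates a seasonal period of 5.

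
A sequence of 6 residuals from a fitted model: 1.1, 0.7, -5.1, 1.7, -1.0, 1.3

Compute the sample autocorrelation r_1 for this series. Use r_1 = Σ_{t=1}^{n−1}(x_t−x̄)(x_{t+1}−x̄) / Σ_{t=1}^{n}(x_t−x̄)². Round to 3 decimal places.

Mean x̄ = (1.1 + 0.7 − 5.1 + 1.7 − 1.0 + 1.3)/6 = -0.2167
Numerator Σ_{t=1}^{5}(x_t−x̄)(x_{t+1}−x̄) = -15.3186
Denominator Σ(x_t−x̄)² = 33.0083
r_1 = -15.3186 / 33.0083 = -0.464

-0.464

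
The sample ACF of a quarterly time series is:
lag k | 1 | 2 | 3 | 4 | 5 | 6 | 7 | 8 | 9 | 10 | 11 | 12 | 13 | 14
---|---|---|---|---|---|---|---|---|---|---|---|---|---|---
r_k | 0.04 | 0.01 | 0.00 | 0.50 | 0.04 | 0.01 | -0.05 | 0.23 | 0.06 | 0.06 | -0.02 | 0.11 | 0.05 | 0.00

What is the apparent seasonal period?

4

The largest autocorrelation is r_4 = 0.50, with a weaker echo at lag 8 (0.23); the remaining lags stay at or below 0.11.
The dominant spike at lag 4 indicates a seasonal period of 4.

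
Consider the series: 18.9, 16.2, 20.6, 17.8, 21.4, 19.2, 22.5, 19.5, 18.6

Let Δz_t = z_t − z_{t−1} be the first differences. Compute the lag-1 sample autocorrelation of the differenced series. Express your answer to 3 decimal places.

-0.775

First differences Δz: -2.7, 4.4, -2.8, 3.6, -2.2, 3.3, -3.0, -0.9
Mean of differences = -0.0375
Numerator Σ(Δz_t−Δz̄)(Δz_{t+1}−Δz̄) = -56.5377
Denominator Σ(Δz_t−Δz̄)² = 72.9788
r_1(Δz) = -56.5377 / 72.9788 = -0.775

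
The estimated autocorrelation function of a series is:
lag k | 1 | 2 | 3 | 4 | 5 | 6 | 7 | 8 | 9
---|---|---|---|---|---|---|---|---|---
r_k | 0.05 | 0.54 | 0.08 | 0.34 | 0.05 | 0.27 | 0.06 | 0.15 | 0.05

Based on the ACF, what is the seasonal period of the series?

2

The largest autocorrelation is r_2 = 0.54, with weaker echoes at lags 4 (0.34), 6 (0.27) and 8 (0.15); the remaining lags stay at or below 0.08.
The dominant spike at lag 2 indicates a seasonal period of 2.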